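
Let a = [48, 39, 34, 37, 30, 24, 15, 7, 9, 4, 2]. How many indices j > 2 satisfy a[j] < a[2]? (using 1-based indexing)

9

The element at index 2 is 39.
Elements after it: 34, 37, 30, 24, 15, 7, 9, 4, 2
Those smaller than 39: 34, 37, 30, 24, 15, 7, 9, 4, 2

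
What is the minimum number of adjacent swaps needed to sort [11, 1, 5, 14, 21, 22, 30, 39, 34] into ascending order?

The minimum number of adjacent swaps to sort an array equals its inversion count, since every such swap removes exactly one inversion.
Count inversions — for each element, later elements that are smaller:
11: 1, 5 → 2
1: none → 0
5: none → 0
14: none → 0
21: none → 0
22: none → 0
30: none → 0
39: 34 → 1
34: none → 0
Total inversions: 2 + 0 + 0 + 0 + 0 + 0 + 0 + 1 + 0 = 3

3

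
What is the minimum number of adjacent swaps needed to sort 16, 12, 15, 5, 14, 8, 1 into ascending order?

17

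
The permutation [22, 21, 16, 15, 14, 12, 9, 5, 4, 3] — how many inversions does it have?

Sweep left to right; for each value list the smaller values that follow it:
22 → 21, 16, 15, 14, 12, 9, 5, 4, 3 → 9
21 → 16, 15, 14, 12, 9, 5, 4, 3 → 8
16 → 15, 14, 12, 9, 5, 4, 3 → 7
15 → 14, 12, 9, 5, 4, 3 → 6
14 → 12, 9, 5, 4, 3 → 5
12 → 9, 5, 4, 3 → 4
9 → 5, 4, 3 → 3
5 → 4, 3 → 2
4 → 3 → 1
3 → none → 0
Sum: 9 + 8 + 7 + 6 + 5 + 4 + 3 + 2 + 1 + 0 = 45

45 inversions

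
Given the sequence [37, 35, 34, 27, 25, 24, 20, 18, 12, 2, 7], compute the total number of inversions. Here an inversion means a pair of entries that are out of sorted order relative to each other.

For each element, count later entries that are smaller:
37 → 35, 34, 27, 25, 24, 20, 18, 12, 2, 7 → 10
35 → 34, 27, 25, 24, 20, 18, 12, 2, 7 → 9
34 → 27, 25, 24, 20, 18, 12, 2, 7 → 8
27 → 25, 24, 20, 18, 12, 2, 7 → 7
25 → 24, 20, 18, 12, 2, 7 → 6
24 → 20, 18, 12, 2, 7 → 5
20 → 18, 12, 2, 7 → 4
18 → 12, 2, 7 → 3
12 → 2, 7 → 2
2 → none → 0
7 → none → 0
Sum: 10 + 9 + 8 + 7 + 6 + 5 + 4 + 3 + 2 + 0 + 0 = 54

54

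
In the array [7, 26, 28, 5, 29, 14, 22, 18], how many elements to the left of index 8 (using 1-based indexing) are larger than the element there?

The element at index 8 is 18.
Elements before it: 7, 26, 28, 5, 29, 14, 22
Those larger than 18: 26, 28, 29, 22

4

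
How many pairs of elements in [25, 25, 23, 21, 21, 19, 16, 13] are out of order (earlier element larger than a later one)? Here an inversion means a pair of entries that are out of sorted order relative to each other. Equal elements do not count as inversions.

26 inversions

For each element, count later entries that are smaller:
25: 6
25: 6
23: 5
21: 3
21: 3
19: 2
16: 1
13: 0
Sum: 6 + 6 + 5 + 3 + 3 + 2 + 1 + 0 = 26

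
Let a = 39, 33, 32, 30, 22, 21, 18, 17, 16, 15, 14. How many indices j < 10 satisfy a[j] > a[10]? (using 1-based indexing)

The element at index 10 is 15.
Elements before it: 39, 33, 32, 30, 22, 21, 18, 17, 16
Those larger than 15: 39, 33, 32, 30, 22, 21, 18, 17, 16

9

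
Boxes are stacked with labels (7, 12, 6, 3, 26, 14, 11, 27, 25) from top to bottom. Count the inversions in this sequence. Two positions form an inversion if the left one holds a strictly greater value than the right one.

11 inversions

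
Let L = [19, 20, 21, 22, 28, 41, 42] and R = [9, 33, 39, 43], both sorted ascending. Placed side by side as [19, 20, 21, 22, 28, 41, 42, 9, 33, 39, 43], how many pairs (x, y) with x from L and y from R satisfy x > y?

Split inversions: 11

Count, for every r in R, how many entries of L exceed r:
r = 9: 19, 20, 21, 22, 28, 41, 42 → 7
r = 33: 41, 42 → 2
r = 39: 41, 42 → 2
r = 43: none → 0
Cross-inversions: 7 + 2 + 2 + 0 = 11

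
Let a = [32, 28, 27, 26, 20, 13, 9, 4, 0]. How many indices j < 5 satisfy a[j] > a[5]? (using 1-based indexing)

The element at index 5 is 20.
Elements before it: 32, 28, 27, 26
Those larger than 20: 32, 28, 27, 26

4 such elements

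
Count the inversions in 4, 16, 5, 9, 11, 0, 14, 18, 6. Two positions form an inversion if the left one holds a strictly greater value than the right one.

Element-by-element contributions:
4 → 0 → 1
16 → 5, 9, 11, 0, 14, 6 → 6
5 → 0 → 1
9 → 0, 6 → 2
11 → 0, 6 → 2
0 → none → 0
14 → 6 → 1
18 → 6 → 1
6 → none → 0
Sum: 1 + 6 + 1 + 2 + 2 + 0 + 1 + 1 + 0 = 14

There are 14 inversions.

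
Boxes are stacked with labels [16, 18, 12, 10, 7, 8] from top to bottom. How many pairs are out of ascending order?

13 inversions

For each element, count later entries that are smaller:
16: 4
18: 4
12: 3
10: 2
7: 0
8: 0
Sum: 4 + 4 + 3 + 2 + 0 + 0 = 13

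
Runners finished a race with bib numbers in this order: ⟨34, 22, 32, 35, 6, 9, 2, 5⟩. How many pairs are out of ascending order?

22 inversions

Element-by-element contributions:
34: 6
22: 4
32: 4
35: 4
6: 2
9: 2
2: 0
5: 0
Sum: 6 + 4 + 4 + 4 + 2 + 2 + 0 + 0 = 22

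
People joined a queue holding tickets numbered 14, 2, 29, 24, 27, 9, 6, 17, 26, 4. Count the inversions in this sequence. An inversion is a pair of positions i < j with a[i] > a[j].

Element-by-element contributions:
14 → 2, 9, 6, 4 → 4
2 → none → 0
29 → 24, 27, 9, 6, 17, 26, 4 → 7
24 → 9, 6, 17, 4 → 4
27 → 9, 6, 17, 26, 4 → 5
9 → 6, 4 → 2
6 → 4 → 1
17 → 4 → 1
26 → 4 → 1
4 → none → 0
Sum: 4 + 0 + 7 + 4 + 5 + 2 + 1 + 1 + 1 + 0 = 25

25 inversions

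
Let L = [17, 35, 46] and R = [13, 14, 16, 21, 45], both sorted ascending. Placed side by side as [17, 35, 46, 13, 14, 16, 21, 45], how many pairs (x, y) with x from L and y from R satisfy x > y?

12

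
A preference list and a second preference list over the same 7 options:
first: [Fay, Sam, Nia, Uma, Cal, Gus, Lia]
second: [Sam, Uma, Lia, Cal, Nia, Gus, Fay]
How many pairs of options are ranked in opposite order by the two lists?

Assign each item its position (1..7) in the first ordering, then rewrite the second ordering as that position sequence:
positions: Fay→1, Sam→2, Nia→3, Uma→4, Cal→5, Gus→6, Lia→7
second ordering as positions: [2, 4, 7, 5, 3, 6, 1]
Discordant pairs = inversions in this position sequence.
2: 1 → 1
4: 3, 1 → 2
7: 5, 3, 6, 1 → 4
5: 3, 1 → 2
3: 1 → 1
6: 1 → 1
1: 0
Total: 1 + 2 + 4 + 2 + 1 + 1 + 0 = 11

11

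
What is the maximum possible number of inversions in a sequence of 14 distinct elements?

91

The maximum occurs when the array is in strictly decreasing order: every one of the C(14, 2) pairs is inverted.
C(14, 2) = 14·13/2 = 91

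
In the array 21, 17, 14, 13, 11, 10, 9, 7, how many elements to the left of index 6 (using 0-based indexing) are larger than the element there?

6

The element at index 6 is 9.
Elements before it: 21, 17, 14, 13, 11, 10
Those larger than 9: 21, 17, 14, 13, 11, 10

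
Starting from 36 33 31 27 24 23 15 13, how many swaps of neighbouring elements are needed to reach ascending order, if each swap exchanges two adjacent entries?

Each adjacent swap fixes exactly one inversion, so the minimum swap count equals the number of inversions.
Count inversions — for each element, later elements that are smaller:
36: 33, 31, 27, 24, 23, 15, 13 → 7
33: 31, 27, 24, 23, 15, 13 → 6
31: 27, 24, 23, 15, 13 → 5
27: 24, 23, 15, 13 → 4
24: 23, 15, 13 → 3
23: 15, 13 → 2
15: 13 → 1
13: none → 0
Total inversions: 7 + 6 + 5 + 4 + 3 + 2 + 1 + 0 = 28

28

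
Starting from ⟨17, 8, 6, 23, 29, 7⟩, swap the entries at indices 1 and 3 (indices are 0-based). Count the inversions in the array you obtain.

8 inversions

Positions 1 and 3 hold 8 and 23; after swapping, the array is [17, 23, 6, 8, 29, 7].
Element-by-element contributions:
17 → 6, 8, 7 → 3
23 → 6, 8, 7 → 3
6 → none → 0
8 → 7 → 1
29 → 7 → 1
7 → none → 0
Sum: 3 + 3 + 0 + 1 + 1 + 0 = 8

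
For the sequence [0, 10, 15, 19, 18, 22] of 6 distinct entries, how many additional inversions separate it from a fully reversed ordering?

14 inversions short

Maximum inversions for 6 distinct elements is C(6, 2) = 6·5/2 = 15.
Current inversions — for each element, count later smaller elements:
0: 0
10: 0
15: 0
19: 1
18: 0
22: 0
Current total: 0 + 0 + 0 + 1 + 0 + 0 = 1
Shortfall: 15 − 1 = 14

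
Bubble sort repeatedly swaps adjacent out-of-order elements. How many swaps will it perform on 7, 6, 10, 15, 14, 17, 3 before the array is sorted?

Each adjacent swap fixes exactly one inversion, so the minimum swap count equals the number of inversions.
Count inversions — for each element, later elements that are smaller:
7: 6, 3 → 2
6: 3 → 1
10: 3 → 1
15: 14, 3 → 2
14: 3 → 1
17: 3 → 1
3: none → 0
Total inversions: 2 + 1 + 1 + 2 + 1 + 1 + 0 = 8

8 swaps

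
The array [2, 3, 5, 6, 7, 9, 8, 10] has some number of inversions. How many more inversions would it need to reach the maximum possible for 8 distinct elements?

27 inversions short

Maximum inversions for 8 distinct elements is C(8, 2) = 8·7/2 = 28.
Current inversions — for each element, count later smaller elements:
2: 0
3: 0
5: 0
6: 0
7: 0
9: 1
8: 0
10: 0
Current total: 0 + 0 + 0 + 0 + 0 + 1 + 0 + 0 = 1
Shortfall: 28 − 1 = 27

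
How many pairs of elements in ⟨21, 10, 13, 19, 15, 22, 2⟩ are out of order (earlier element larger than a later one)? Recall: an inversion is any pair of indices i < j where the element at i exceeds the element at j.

Out-of-order index pairs (0-indexed):
(0,1): 21 > 10
(0,2): 21 > 13
(0,3): 21 > 19
(0,4): 21 > 15
(0,6): 21 > 2
(1,6): 10 > 2
(2,6): 13 > 2
(3,4): 19 > 15
(3,6): 19 > 2
(4,6): 15 > 2
(5,6): 22 > 2
That's 11 pairs.

11 inversions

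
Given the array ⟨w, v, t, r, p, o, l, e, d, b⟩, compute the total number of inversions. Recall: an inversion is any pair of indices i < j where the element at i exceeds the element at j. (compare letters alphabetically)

45

For each element, count later entries that are smaller:
w: 9
v: 8
t: 7
r: 6
p: 5
o: 4
l: 3
e: 2
d: 1
b: 0
Sum: 9 + 8 + 7 + 6 + 5 + 4 + 3 + 2 + 1 + 0 = 45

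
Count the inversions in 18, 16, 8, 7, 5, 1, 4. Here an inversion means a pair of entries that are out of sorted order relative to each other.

20 inversions

Sweep left to right; for each value list the smaller values that follow it:
18 → 16, 8, 7, 5, 1, 4 → 6
16 → 8, 7, 5, 1, 4 → 5
8 → 7, 5, 1, 4 → 4
7 → 5, 1, 4 → 3
5 → 1, 4 → 2
1 → none → 0
4 → none → 0
Sum: 6 + 5 + 4 + 3 + 2 + 0 + 0 = 20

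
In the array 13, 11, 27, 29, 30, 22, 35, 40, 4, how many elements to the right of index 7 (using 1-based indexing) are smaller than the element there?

The element at index 7 is 35.
Elements after it: 40, 4
Those smaller than 35: 4

1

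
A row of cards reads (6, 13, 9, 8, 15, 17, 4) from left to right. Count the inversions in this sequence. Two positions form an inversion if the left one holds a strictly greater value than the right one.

For each element, count later entries that are smaller:
6: 1
13: 3
9: 2
8: 1
15: 1
17: 1
4: 0
Sum: 1 + 3 + 2 + 1 + 1 + 1 + 0 = 9

9 inversions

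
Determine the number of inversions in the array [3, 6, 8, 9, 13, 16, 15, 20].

1 out-of-order pair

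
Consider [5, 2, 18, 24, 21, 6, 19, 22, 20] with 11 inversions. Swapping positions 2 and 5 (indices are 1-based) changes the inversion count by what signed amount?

Positions 2 and 5 hold 2 and 21; after swapping, the array is [5, 21, 18, 24, 2, 6, 19, 22, 20].
Sweep left to right; for each value list the smaller values that follow it:
5 → 2 → 1
21 → 18, 2, 6, 19, 20 → 5
18 → 2, 6 → 2
24 → 2, 6, 19, 22, 20 → 5
2 → none → 0
6 → none → 0
19 → none → 0
22 → 20 → 1
20 → none → 0
Sum: 1 + 5 + 2 + 5 + 0 + 0 + 0 + 1 + 0 = 14
Change: 14 − 11 = +3

+3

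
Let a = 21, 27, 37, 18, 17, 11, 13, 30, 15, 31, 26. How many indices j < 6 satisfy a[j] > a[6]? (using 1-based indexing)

5 such elements

The element at index 6 is 11.
Elements before it: 21, 27, 37, 18, 17
Those larger than 11: 21, 27, 37, 18, 17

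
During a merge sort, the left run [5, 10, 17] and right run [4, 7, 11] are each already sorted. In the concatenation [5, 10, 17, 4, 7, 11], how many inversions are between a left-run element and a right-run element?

6

For each element r of the right run, count left-run elements greater than r:
r = 4: 5, 10, 17 → 3
r = 7: 10, 17 → 2
r = 11: 17 → 1
Cross-inversions: 3 + 2 + 1 = 6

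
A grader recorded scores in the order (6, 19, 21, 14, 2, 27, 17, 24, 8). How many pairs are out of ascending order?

Count, for each position, how many later elements it exceeds:
6 → 2 → 1
19 → 14, 2, 17, 8 → 4
21 → 14, 2, 17, 8 → 4
14 → 2, 8 → 2
2 → none → 0
27 → 17, 24, 8 → 3
17 → 8 → 1
24 → 8 → 1
8 → none → 0
Sum: 1 + 4 + 4 + 2 + 0 + 3 + 1 + 1 + 0 = 16

16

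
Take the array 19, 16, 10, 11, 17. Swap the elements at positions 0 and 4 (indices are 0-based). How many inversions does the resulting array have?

There are 5 inversions.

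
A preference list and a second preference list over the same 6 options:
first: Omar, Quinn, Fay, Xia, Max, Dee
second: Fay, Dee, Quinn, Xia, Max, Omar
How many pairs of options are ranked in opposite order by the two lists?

Assign each item its position (1..6) in the first ordering, then rewrite the second ordering as that position sequence:
positions: Omar→1, Quinn→2, Fay→3, Xia→4, Max→5, Dee→6
second ordering as positions: [3, 6, 2, 4, 5, 1]
Discordant pairs = inversions in this position sequence.
3: 2, 1 → 2
6: 2, 4, 5, 1 → 4
2: 1 → 1
4: 1 → 1
5: 1 → 1
1: 0
Total: 2 + 4 + 1 + 1 + 1 + 0 = 9

9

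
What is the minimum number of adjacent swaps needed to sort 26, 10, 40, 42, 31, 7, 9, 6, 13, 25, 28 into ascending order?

Minimum adjacent swaps = number of inversions (each swap of adjacent out-of-order elements removes one inversion and no swap can remove more).
Count inversions — for each element, later elements that are smaller:
26: 10, 7, 9, 6, 13, 25 → 6
10: 7, 9, 6 → 3
40: 31, 7, 9, 6, 13, 25, 28 → 7
42: 31, 7, 9, 6, 13, 25, 28 → 7
31: 7, 9, 6, 13, 25, 28 → 6
7: 6 → 1
9: 6 → 1
6: none → 0
13: none → 0
25: none → 0
28: none → 0
Total inversions: 6 + 3 + 7 + 7 + 6 + 1 + 1 + 0 + 0 + 0 + 0 = 31

31 swaps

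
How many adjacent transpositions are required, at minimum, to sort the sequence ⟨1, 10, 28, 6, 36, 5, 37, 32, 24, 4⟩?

20

The minimum number of adjacent swaps to sort an array equals its inversion count, since every such swap removes exactly one inversion.
Count inversions — for each element, later elements that are smaller:
1: none → 0
10: 6, 5, 4 → 3
28: 6, 5, 24, 4 → 4
6: 5, 4 → 2
36: 5, 32, 24, 4 → 4
5: 4 → 1
37: 32, 24, 4 → 3
32: 24, 4 → 2
24: 4 → 1
4: none → 0
Total inversions: 0 + 3 + 4 + 2 + 4 + 1 + 3 + 2 + 1 + 0 = 20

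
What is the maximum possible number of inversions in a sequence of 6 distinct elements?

Inversions: 15

A reversed (strictly descending) arrangement makes every pair an inversion, giving C(6, 2) inversions.
C(6, 2) = 6·5/2 = 15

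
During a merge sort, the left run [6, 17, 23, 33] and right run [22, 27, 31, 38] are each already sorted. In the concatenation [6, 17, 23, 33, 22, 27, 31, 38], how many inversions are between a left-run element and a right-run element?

For each element r of the right run, count left-run elements greater than r:
r = 22: 23, 33 → 2
r = 27: 33 → 1
r = 31: 33 → 1
r = 38: none → 0
Cross-inversions: 2 + 1 + 1 + 0 = 4

4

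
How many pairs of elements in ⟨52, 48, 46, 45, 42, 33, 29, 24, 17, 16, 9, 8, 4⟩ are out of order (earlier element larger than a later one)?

Sweep left to right; for each value list the smaller values that follow it:
52 → 48, 46, 45, 42, 33, 29, 24, 17, 16, 9, 8, 4 → 12
48 → 46, 45, 42, 33, 29, 24, 17, 16, 9, 8, 4 → 11
46 → 45, 42, 33, 29, 24, 17, 16, 9, 8, 4 → 10
45 → 42, 33, 29, 24, 17, 16, 9, 8, 4 → 9
42 → 33, 29, 24, 17, 16, 9, 8, 4 → 8
33 → 29, 24, 17, 16, 9, 8, 4 → 7
29 → 24, 17, 16, 9, 8, 4 → 6
24 → 17, 16, 9, 8, 4 → 5
17 → 16, 9, 8, 4 → 4
16 → 9, 8, 4 → 3
9 → 8, 4 → 2
8 → 4 → 1
4 → none → 0
Sum: 12 + 11 + 10 + 9 + 8 + 7 + 6 + 5 + 4 + 3 + 2 + 1 + 0 = 78

78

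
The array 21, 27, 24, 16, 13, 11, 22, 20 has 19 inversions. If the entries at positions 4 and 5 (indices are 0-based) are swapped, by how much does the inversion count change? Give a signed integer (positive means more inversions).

-1

Positions 4 and 5 hold 13 and 11; after swapping, the array is [21, 27, 24, 16, 11, 13, 22, 20].
Element-by-element contributions:
21: 4
27: 6
24: 5
16: 2
11: 0
13: 0
22: 1
20: 0
Sum: 4 + 6 + 5 + 2 + 0 + 0 + 1 + 0 = 18
Change: 18 − 19 = -1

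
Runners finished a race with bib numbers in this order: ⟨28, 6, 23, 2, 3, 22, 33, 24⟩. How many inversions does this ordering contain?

Sweep left to right; for each value list the smaller values that follow it:
28 → 6, 23, 2, 3, 22, 24 → 6
6 → 2, 3 → 2
23 → 2, 3, 22 → 3
2 → none → 0
3 → none → 0
22 → none → 0
33 → 24 → 1
24 → none → 0
Sum: 6 + 2 + 3 + 0 + 0 + 0 + 1 + 0 = 12

Inversions: 12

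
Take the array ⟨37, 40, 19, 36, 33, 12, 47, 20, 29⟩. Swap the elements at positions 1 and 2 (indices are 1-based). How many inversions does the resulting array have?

Positions 1 and 2 hold 37 and 40; after swapping, the array is [40, 37, 19, 36, 33, 12, 47, 20, 29].
For each element, count later entries that are smaller:
40: 7
37: 6
19: 1
36: 4
33: 3
12: 0
47: 2
20: 0
29: 0
Sum: 7 + 6 + 1 + 4 + 3 + 0 + 2 + 0 + 0 = 23

23 inversions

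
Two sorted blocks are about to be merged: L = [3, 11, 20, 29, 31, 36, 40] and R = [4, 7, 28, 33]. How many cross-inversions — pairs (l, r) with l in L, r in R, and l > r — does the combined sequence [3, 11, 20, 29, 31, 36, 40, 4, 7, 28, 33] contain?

18 split inversions

For each element r of the right run, count left-run elements greater than r:
r = 4: 11, 20, 29, 31, 36, 40 → 6
r = 7: 11, 20, 29, 31, 36, 40 → 6
r = 28: 29, 31, 36, 40 → 4
r = 33: 36, 40 → 2
Cross-inversions: 6 + 6 + 4 + 2 = 18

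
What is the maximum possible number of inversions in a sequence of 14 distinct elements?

A reversed (strictly descending) arrangement makes every pair an inversion, giving C(14, 2) inversions.
C(14, 2) = 14·13/2 = 91

91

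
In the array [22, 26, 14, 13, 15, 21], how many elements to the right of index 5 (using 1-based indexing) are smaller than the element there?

0

The element at index 5 is 15.
Elements after it: 21
None of them are smaller than 15.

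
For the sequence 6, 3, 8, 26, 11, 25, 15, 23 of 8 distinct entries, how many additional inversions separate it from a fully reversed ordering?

Maximum inversions for 8 distinct elements is C(8, 2) = 8·7/2 = 28.
Current inversions — for each element, count later smaller elements:
6: 1
3: 0
8: 0
26: 4
11: 0
25: 2
15: 0
23: 0
Current total: 1 + 0 + 0 + 4 + 0 + 2 + 0 + 0 = 7
Shortfall: 28 − 7 = 21

21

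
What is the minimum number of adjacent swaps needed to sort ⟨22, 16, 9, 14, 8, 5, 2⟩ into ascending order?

20 adjacent swaps

Each adjacent swap fixes exactly one inversion, so the minimum swap count equals the number of inversions.
Count inversions — for each element, later elements that are smaller:
22: 16, 9, 14, 8, 5, 2 → 6
16: 9, 14, 8, 5, 2 → 5
9: 8, 5, 2 → 3
14: 8, 5, 2 → 3
8: 5, 2 → 2
5: 2 → 1
2: none → 0
Total inversions: 6 + 5 + 3 + 3 + 2 + 1 + 0 = 20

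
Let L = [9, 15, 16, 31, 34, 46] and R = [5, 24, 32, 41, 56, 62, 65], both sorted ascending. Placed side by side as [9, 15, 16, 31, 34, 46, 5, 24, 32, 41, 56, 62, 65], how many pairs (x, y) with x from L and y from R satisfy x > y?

12 cross-inversions

Take each right-half value and tally the left-half values above it:
r = 5: 9, 15, 16, 31, 34, 46 → 6
r = 24: 31, 34, 46 → 3
r = 32: 34, 46 → 2
r = 41: 46 → 1
r = 56: none → 0
r = 62: none → 0
r = 65: none → 0
Cross-inversions: 6 + 3 + 2 + 1 + 0 + 0 + 0 = 12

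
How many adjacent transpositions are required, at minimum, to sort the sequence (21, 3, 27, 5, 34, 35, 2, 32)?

11

Minimum adjacent swaps = number of inversions (each swap of adjacent out-of-order elements removes one inversion and no swap can remove more).
Count inversions — for each element, later elements that are smaller:
21: 3, 5, 2 → 3
3: 2 → 1
27: 5, 2 → 2
5: 2 → 1
34: 2, 32 → 2
35: 2, 32 → 2
2: none → 0
32: none → 0
Total inversions: 3 + 1 + 2 + 1 + 2 + 2 + 0 + 0 = 11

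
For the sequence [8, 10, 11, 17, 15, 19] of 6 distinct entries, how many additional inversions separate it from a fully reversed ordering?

14 inversions short

Maximum inversions for 6 distinct elements is C(6, 2) = 6·5/2 = 15.
Current inversions — for each element, count later smaller elements:
8: 0
10: 0
11: 0
17: 1
15: 0
19: 0
Current total: 0 + 0 + 0 + 1 + 0 + 0 = 1
Shortfall: 15 − 1 = 14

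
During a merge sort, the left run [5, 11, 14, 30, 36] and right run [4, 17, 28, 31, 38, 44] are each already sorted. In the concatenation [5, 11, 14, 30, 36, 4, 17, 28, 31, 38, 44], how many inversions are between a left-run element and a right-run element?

Take each right-half value and tally the left-half values above it:
r = 4: 5, 11, 14, 30, 36 → 5
r = 17: 30, 36 → 2
r = 28: 30, 36 → 2
r = 31: 36 → 1
r = 38: none → 0
r = 44: none → 0
Cross-inversions: 5 + 2 + 2 + 1 + 0 + 0 = 10

There are 10 split inversions.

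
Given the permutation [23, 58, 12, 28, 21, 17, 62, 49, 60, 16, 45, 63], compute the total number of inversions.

25

Sweep left to right; for each value list the smaller values that follow it:
23 → 12, 21, 17, 16 → 4
58 → 12, 28, 21, 17, 49, 16, 45 → 7
12 → none → 0
28 → 21, 17, 16 → 3
21 → 17, 16 → 2
17 → 16 → 1
62 → 49, 60, 16, 45 → 4
49 → 16, 45 → 2
60 → 16, 45 → 2
16 → none → 0
45 → none → 0
63 → none → 0
Sum: 4 + 7 + 0 + 3 + 2 + 1 + 4 + 2 + 2 + 0 + 0 + 0 = 25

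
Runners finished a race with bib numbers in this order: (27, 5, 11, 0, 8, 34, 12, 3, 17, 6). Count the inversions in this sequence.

For each element, count later entries that are smaller:
27 → 5, 11, 0, 8, 12, 3, 17, 6 → 8
5 → 0, 3 → 2
11 → 0, 8, 3, 6 → 4
0 → none → 0
8 → 3, 6 → 2
34 → 12, 3, 17, 6 → 4
12 → 3, 6 → 2
3 → none → 0
17 → 6 → 1
6 → none → 0
Sum: 8 + 2 + 4 + 0 + 2 + 4 + 2 + 0 + 1 + 0 = 23

23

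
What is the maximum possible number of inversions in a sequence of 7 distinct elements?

21

The maximum occurs when the array is in strictly decreasing order: every one of the C(7, 2) pairs is inverted.
C(7, 2) = 7·6/2 = 21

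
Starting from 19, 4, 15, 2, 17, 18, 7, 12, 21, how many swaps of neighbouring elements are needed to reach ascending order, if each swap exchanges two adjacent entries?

The minimum number of adjacent swaps to sort an array equals its inversion count, since every such swap removes exactly one inversion.
Count inversions — for each element, later elements that are smaller:
19: 4, 15, 2, 17, 18, 7, 12 → 7
4: 2 → 1
15: 2, 7, 12 → 3
2: none → 0
17: 7, 12 → 2
18: 7, 12 → 2
7: none → 0
12: none → 0
21: none → 0
Total inversions: 7 + 1 + 3 + 0 + 2 + 2 + 0 + 0 + 0 = 15

15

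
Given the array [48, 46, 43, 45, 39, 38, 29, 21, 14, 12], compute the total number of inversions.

44

Count, for each position, how many later elements it exceeds:
48 → 46, 43, 45, 39, 38, 29, 21, 14, 12 → 9
46 → 43, 45, 39, 38, 29, 21, 14, 12 → 8
43 → 39, 38, 29, 21, 14, 12 → 6
45 → 39, 38, 29, 21, 14, 12 → 6
39 → 38, 29, 21, 14, 12 → 5
38 → 29, 21, 14, 12 → 4
29 → 21, 14, 12 → 3
21 → 14, 12 → 2
14 → 12 → 1
12 → none → 0
Sum: 9 + 8 + 6 + 6 + 5 + 4 + 3 + 2 + 1 + 0 = 44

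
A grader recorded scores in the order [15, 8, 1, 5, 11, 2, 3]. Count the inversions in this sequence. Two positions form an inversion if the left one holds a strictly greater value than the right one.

Element-by-element contributions:
15: 6
8: 4
1: 0
5: 2
11: 2
2: 0
3: 0
Sum: 6 + 4 + 0 + 2 + 2 + 0 + 0 = 14

14 inversions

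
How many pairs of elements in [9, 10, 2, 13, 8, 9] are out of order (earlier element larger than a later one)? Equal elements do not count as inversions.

7 inversions

Listing every pair i<j with a[i]>a[j] (using 0-based positions):
(0,2): 9 > 2
(0,4): 9 > 8
(1,2): 10 > 2
(1,4): 10 > 8
(1,5): 10 > 9
(3,4): 13 > 8
(3,5): 13 > 9
That's 7 pairs.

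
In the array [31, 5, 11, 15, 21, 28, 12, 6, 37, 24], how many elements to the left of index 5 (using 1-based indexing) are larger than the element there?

The element at index 5 is 21.
Elements before it: 31, 5, 11, 15
Those larger than 21: 31

1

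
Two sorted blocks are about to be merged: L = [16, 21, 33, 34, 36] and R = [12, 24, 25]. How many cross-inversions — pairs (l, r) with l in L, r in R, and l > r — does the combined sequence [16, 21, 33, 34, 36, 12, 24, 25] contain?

11

Take each right-half value and tally the left-half values above it:
r = 12: 16, 21, 33, 34, 36 → 5
r = 24: 33, 34, 36 → 3
r = 25: 33, 34, 36 → 3
Cross-inversions: 5 + 3 + 3 = 11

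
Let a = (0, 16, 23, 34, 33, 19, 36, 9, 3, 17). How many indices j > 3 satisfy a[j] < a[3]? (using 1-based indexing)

4 such elements

The element at index 3 is 23.
Elements after it: 34, 33, 19, 36, 9, 3, 17
Those smaller than 23: 19, 9, 3, 17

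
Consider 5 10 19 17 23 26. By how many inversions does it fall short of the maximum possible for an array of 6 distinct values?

14 inversions short

Maximum inversions for 6 distinct elements is C(6, 2) = 6·5/2 = 15.
Current inversions — for each element, count later smaller elements:
5: 0
10: 0
19: 1
17: 0
23: 0
26: 0
Current total: 0 + 0 + 1 + 0 + 0 + 0 = 1
Shortfall: 15 − 1 = 14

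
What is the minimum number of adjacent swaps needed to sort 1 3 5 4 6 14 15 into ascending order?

Adjacent swaps: 1

The minimum number of adjacent swaps to sort an array equals its inversion count, since every such swap removes exactly one inversion.
Count inversions — for each element, later elements that are smaller:
1: none → 0
3: none → 0
5: 4 → 1
4: none → 0
6: none → 0
14: none → 0
15: none → 0
Total inversions: 0 + 0 + 1 + 0 + 0 + 0 + 0 = 1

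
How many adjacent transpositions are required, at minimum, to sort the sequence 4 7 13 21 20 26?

1

Each adjacent swap fixes exactly one inversion, so the minimum swap count equals the number of inversions.
Count inversions — for each element, later elements that are smaller:
4: none → 0
7: none → 0
13: none → 0
21: 20 → 1
20: none → 0
26: none → 0
Total inversions: 0 + 0 + 0 + 1 + 0 + 0 = 1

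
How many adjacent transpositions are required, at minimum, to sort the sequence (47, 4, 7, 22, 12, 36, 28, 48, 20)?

13 adjacent swaps

Minimum adjacent swaps = number of inversions (each swap of adjacent out-of-order elements removes one inversion and no swap can remove more).
Count inversions — for each element, later elements that are smaller:
47: 4, 7, 22, 12, 36, 28, 20 → 7
4: none → 0
7: none → 0
22: 12, 20 → 2
12: none → 0
36: 28, 20 → 2
28: 20 → 1
48: 20 → 1
20: none → 0
Total inversions: 7 + 0 + 0 + 2 + 0 + 2 + 1 + 1 + 0 = 13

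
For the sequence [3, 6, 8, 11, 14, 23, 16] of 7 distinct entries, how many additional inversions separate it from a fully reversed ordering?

Maximum inversions for 7 distinct elements is C(7, 2) = 7·6/2 = 21.
Current inversions — for each element, count later smaller elements:
3: 0
6: 0
8: 0
11: 0
14: 0
23: 1
16: 0
Current total: 0 + 0 + 0 + 0 + 0 + 1 + 0 = 1
Shortfall: 21 − 1 = 20

20 inversions short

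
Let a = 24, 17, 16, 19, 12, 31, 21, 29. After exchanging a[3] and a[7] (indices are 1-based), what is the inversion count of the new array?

There are 14 inversions.

Positions 3 and 7 hold 16 and 21; after swapping, the array is [24, 17, 21, 19, 12, 31, 16, 29].
For each element, count later entries that are smaller:
24 → 17, 21, 19, 12, 16 → 5
17 → 12, 16 → 2
21 → 19, 12, 16 → 3
19 → 12, 16 → 2
12 → none → 0
31 → 16, 29 → 2
16 → none → 0
29 → none → 0
Sum: 5 + 2 + 3 + 2 + 0 + 2 + 0 + 0 = 14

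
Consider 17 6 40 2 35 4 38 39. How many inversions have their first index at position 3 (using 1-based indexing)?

5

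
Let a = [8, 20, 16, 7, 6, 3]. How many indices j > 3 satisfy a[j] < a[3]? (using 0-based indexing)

The element at index 3 is 7.
Elements after it: 6, 3
Those smaller than 7: 6, 3

2 such elements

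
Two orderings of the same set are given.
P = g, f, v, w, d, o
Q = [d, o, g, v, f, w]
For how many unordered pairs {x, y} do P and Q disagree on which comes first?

9

Assign each item its position (1..6) in the first ordering, then rewrite the second ordering as that position sequence:
positions: g→1, f→2, v→3, w→4, d→5, o→6
second ordering as positions: [5, 6, 1, 3, 2, 4]
Discordant pairs = inversions in this position sequence.
5: 1, 3, 2, 4 → 4
6: 1, 3, 2, 4 → 4
1: 0
3: 2 → 1
2: 0
4: 0
Total: 4 + 4 + 0 + 1 + 0 + 0 = 9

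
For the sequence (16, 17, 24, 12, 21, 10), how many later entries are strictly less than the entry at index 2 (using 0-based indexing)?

3 such elements

The element at index 2 is 24.
Elements after it: 12, 21, 10
Those smaller than 24: 12, 21, 10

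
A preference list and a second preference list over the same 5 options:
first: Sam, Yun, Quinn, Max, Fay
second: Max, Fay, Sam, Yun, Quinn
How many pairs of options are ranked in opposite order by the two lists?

6

Assign each item its position (1..5) in the first ordering, then rewrite the second ordering as that position sequence:
positions: Sam→1, Yun→2, Quinn→3, Max→4, Fay→5
second ordering as positions: [4, 5, 1, 2, 3]
Discordant pairs = inversions in this position sequence.
4: 1, 2, 3 → 3
5: 1, 2, 3 → 3
1: 0
2: 0
3: 0
Total: 3 + 3 + 0 + 0 + 0 = 6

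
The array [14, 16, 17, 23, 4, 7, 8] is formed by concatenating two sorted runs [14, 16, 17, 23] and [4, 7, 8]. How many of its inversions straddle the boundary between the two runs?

Count, for every r in R, how many entries of L exceed r:
r = 4: 14, 16, 17, 23 → 4
r = 7: 14, 16, 17, 23 → 4
r = 8: 14, 16, 17, 23 → 4
Cross-inversions: 4 + 4 + 4 = 12

12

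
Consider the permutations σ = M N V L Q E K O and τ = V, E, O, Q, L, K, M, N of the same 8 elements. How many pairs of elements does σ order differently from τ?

18 discordant pairs

Assign each item its position (1..8) in the first ordering, then rewrite the second ordering as that position sequence:
positions: M→1, N→2, V→3, L→4, Q→5, E→6, K→7, O→8
second ordering as positions: [3, 6, 8, 5, 4, 7, 1, 2]
Discordant pairs = inversions in this position sequence.
3: 1, 2 → 2
6: 5, 4, 1, 2 → 4
8: 5, 4, 7, 1, 2 → 5
5: 4, 1, 2 → 3
4: 1, 2 → 2
7: 1, 2 → 2
1: 0
2: 0
Total: 2 + 4 + 5 + 3 + 2 + 2 + 0 + 0 = 18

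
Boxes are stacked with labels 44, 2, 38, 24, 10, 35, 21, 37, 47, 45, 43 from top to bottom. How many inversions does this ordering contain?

Sweep left to right; for each value list the smaller values that follow it:
44 → 2, 38, 24, 10, 35, 21, 37, 43 → 8
2 → none → 0
38 → 24, 10, 35, 21, 37 → 5
24 → 10, 21 → 2
10 → none → 0
35 → 21 → 1
21 → none → 0
37 → none → 0
47 → 45, 43 → 2
45 → 43 → 1
43 → none → 0
Sum: 8 + 0 + 5 + 2 + 0 + 1 + 0 + 0 + 2 + 1 + 0 = 19

19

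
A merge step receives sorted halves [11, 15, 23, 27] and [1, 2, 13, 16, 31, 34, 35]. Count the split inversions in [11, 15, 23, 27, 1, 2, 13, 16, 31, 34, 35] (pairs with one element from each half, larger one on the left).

There are 13 split inversions.

Count, for every r in R, how many entries of L exceed r:
r = 1: 11, 15, 23, 27 → 4
r = 2: 11, 15, 23, 27 → 4
r = 13: 15, 23, 27 → 3
r = 16: 23, 27 → 2
r = 31: none → 0
r = 34: none → 0
r = 35: none → 0
Cross-inversions: 4 + 4 + 3 + 2 + 0 + 0 + 0 = 13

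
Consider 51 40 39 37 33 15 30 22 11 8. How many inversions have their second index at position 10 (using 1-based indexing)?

The element at index 10 is 8.
Elements before it: 51, 40, 39, 37, 33, 15, 30, 22, 11
Those larger than 8: 51, 40, 39, 37, 33, 15, 30, 22, 11

9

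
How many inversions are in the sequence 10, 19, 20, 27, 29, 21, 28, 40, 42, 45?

For each element, count later entries that are smaller:
10: 0
19: 0
20: 0
27: 1
29: 2
21: 0
28: 0
40: 0
42: 0
45: 0
Sum: 0 + 0 + 0 + 1 + 2 + 0 + 0 + 0 + 0 + 0 = 3

3 inversions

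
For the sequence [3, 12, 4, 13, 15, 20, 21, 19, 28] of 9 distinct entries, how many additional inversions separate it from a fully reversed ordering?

33

Maximum inversions for 9 distinct elements is C(9, 2) = 9·8/2 = 36.
Current inversions — for each element, count later smaller elements:
3: 0
12: 1
4: 0
13: 0
15: 0
20: 1
21: 1
19: 0
28: 0
Current total: 0 + 1 + 0 + 0 + 0 + 1 + 1 + 0 + 0 = 3
Shortfall: 36 − 3 = 33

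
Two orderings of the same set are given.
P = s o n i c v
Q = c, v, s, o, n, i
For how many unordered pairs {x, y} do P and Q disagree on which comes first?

8

Assign each item its position (1..6) in the first ordering, then rewrite the second ordering as that position sequence:
positions: s→1, o→2, n→3, i→4, c→5, v→6
second ordering as positions: [5, 6, 1, 2, 3, 4]
Discordant pairs = inversions in this position sequence.
5: 1, 2, 3, 4 → 4
6: 1, 2, 3, 4 → 4
1: 0
2: 0
3: 0
4: 0
Total: 4 + 4 + 0 + 0 + 0 + 0 = 8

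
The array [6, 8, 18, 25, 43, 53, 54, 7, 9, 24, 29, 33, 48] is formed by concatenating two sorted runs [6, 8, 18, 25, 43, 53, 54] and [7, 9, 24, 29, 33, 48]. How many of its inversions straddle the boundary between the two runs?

23

Count, for every r in R, how many entries of L exceed r:
r = 7: 8, 18, 25, 43, 53, 54 → 6
r = 9: 18, 25, 43, 53, 54 → 5
r = 24: 25, 43, 53, 54 → 4
r = 29: 43, 53, 54 → 3
r = 33: 43, 53, 54 → 3
r = 48: 53, 54 → 2
Cross-inversions: 6 + 5 + 4 + 3 + 3 + 2 = 23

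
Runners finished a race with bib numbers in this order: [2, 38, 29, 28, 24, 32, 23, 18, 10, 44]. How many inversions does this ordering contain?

Count, for each position, how many later elements it exceeds:
2 → none → 0
38 → 29, 28, 24, 32, 23, 18, 10 → 7
29 → 28, 24, 23, 18, 10 → 5
28 → 24, 23, 18, 10 → 4
24 → 23, 18, 10 → 3
32 → 23, 18, 10 → 3
23 → 18, 10 → 2
18 → 10 → 1
10 → none → 0
44 → none → 0
Sum: 0 + 7 + 5 + 4 + 3 + 3 + 2 + 1 + 0 + 0 = 25

25 out-of-order pairs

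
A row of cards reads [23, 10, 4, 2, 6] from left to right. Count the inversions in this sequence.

8 inversions

Listing every pair i<j with a[i]>a[j] (using 0-based positions):
(0,1): 23 > 10
(0,2): 23 > 4
(0,3): 23 > 2
(0,4): 23 > 6
(1,2): 10 > 4
(1,3): 10 > 2
(1,4): 10 > 6
(2,3): 4 > 2
That's 8 pairs.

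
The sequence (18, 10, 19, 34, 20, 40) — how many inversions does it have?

2 inversions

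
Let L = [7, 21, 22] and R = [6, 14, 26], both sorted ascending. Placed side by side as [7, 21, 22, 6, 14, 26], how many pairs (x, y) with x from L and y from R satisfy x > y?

5 split inversions

Take each right-half value and tally the left-half values above it:
r = 6: 7, 21, 22 → 3
r = 14: 21, 22 → 2
r = 26: none → 0
Cross-inversions: 3 + 2 + 0 = 5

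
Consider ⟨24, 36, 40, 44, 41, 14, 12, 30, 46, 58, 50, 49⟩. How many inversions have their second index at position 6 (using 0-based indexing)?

6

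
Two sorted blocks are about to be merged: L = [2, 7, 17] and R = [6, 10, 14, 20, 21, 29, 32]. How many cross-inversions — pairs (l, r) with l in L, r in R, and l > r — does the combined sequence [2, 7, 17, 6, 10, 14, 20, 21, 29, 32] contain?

4

Take each right-half value and tally the left-half values above it:
r = 6: 7, 17 → 2
r = 10: 17 → 1
r = 14: 17 → 1
r = 20: none → 0
r = 21: none → 0
r = 29: none → 0
r = 32: none → 0
Cross-inversions: 2 + 1 + 1 + 0 + 0 + 0 + 0 = 4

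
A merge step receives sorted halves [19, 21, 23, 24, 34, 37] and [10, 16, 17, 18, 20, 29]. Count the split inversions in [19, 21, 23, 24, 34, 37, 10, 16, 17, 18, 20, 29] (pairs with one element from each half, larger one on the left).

Cross-inversions: 31

Take each right-half value and tally the left-half values above it:
r = 10: 19, 21, 23, 24, 34, 37 → 6
r = 16: 19, 21, 23, 24, 34, 37 → 6
r = 17: 19, 21, 23, 24, 34, 37 → 6
r = 18: 19, 21, 23, 24, 34, 37 → 6
r = 20: 21, 23, 24, 34, 37 → 5
r = 29: 34, 37 → 2
Cross-inversions: 6 + 6 + 6 + 6 + 5 + 2 = 31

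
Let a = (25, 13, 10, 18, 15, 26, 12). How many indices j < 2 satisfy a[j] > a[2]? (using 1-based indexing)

The element at index 2 is 13.
Elements before it: 25
Those larger than 13: 25

1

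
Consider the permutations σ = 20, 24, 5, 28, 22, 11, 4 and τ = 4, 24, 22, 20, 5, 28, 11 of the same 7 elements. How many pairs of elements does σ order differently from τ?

Assign each item its position (1..7) in the first ordering, then rewrite the second ordering as that position sequence:
positions: 20→1, 24→2, 5→3, 28→4, 22→5, 11→6, 4→7
second ordering as positions: [7, 2, 5, 1, 3, 4, 6]
Discordant pairs = inversions in this position sequence.
7: 2, 5, 1, 3, 4, 6 → 6
2: 1 → 1
5: 1, 3, 4 → 3
1: 0
3: 0
4: 0
6: 0
Total: 6 + 1 + 3 + 0 + 0 + 0 + 0 = 10

10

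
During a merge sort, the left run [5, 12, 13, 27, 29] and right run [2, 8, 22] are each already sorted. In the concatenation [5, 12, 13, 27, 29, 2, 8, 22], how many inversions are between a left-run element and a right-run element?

11 split inversions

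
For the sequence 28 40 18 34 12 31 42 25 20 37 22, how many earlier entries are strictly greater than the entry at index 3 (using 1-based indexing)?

2

The element at index 3 is 18.
Elements before it: 28, 40
Those larger than 18: 28, 40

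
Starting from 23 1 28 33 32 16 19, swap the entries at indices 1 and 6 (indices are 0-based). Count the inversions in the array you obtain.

13 inversions

Positions 1 and 6 hold 1 and 19; after swapping, the array is [23, 19, 28, 33, 32, 16, 1].
Count, for each position, how many later elements it exceeds:
23: 3
19: 2
28: 2
33: 3
32: 2
16: 1
1: 0
Sum: 3 + 2 + 2 + 3 + 2 + 1 + 0 = 13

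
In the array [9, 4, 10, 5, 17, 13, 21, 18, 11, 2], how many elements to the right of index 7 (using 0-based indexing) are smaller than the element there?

The element at index 7 is 18.
Elements after it: 11, 2
Those smaller than 18: 11, 2

2 such elements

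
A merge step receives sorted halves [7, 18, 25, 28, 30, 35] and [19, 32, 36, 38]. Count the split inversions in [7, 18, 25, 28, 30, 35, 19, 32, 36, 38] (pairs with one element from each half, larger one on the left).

For each element r of the right run, count left-run elements greater than r:
r = 19: 25, 28, 30, 35 → 4
r = 32: 35 → 1
r = 36: none → 0
r = 38: none → 0
Cross-inversions: 4 + 1 + 0 + 0 = 5

5 split inversions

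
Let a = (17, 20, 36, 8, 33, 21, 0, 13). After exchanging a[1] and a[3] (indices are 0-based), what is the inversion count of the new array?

16 inversions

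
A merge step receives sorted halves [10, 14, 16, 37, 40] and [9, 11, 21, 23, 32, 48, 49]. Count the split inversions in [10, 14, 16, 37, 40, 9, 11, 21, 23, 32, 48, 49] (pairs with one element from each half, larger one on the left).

Take each right-half value and tally the left-half values above it:
r = 9: 10, 14, 16, 37, 40 → 5
r = 11: 14, 16, 37, 40 → 4
r = 21: 37, 40 → 2
r = 23: 37, 40 → 2
r = 32: 37, 40 → 2
r = 48: none → 0
r = 49: none → 0
Cross-inversions: 5 + 4 + 2 + 2 + 2 + 0 + 0 = 15

15 split inversions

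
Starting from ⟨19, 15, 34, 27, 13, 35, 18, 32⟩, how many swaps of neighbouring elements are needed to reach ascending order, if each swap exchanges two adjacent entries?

12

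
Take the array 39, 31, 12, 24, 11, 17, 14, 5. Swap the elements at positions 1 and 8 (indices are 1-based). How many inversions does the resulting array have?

Positions 1 and 8 hold 39 and 5; after swapping, the array is [5, 31, 12, 24, 11, 17, 14, 39].
Count, for each position, how many later elements it exceeds:
5 → none → 0
31 → 12, 24, 11, 17, 14 → 5
12 → 11 → 1
24 → 11, 17, 14 → 3
11 → none → 0
17 → 14 → 1
14 → none → 0
39 → none → 0
Sum: 0 + 5 + 1 + 3 + 0 + 1 + 0 + 0 = 10

10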